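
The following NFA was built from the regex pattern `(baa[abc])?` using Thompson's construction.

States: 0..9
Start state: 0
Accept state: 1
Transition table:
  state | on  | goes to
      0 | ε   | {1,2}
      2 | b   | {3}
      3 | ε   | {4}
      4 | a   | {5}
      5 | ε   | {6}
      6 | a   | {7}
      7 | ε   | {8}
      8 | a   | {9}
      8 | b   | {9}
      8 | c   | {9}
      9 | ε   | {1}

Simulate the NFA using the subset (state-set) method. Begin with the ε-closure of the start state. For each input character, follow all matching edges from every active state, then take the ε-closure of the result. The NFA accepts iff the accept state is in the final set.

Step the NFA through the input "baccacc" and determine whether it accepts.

initial (ε-close {0}): {0,1,2}
'b' @ 1: {3,4}
'a' @ 2: {5,6}
'c' @ 3: {}  — state set empty
rest 'cacc' ignored (set empty)
end set {} — state 1 not in

Answer: REJECT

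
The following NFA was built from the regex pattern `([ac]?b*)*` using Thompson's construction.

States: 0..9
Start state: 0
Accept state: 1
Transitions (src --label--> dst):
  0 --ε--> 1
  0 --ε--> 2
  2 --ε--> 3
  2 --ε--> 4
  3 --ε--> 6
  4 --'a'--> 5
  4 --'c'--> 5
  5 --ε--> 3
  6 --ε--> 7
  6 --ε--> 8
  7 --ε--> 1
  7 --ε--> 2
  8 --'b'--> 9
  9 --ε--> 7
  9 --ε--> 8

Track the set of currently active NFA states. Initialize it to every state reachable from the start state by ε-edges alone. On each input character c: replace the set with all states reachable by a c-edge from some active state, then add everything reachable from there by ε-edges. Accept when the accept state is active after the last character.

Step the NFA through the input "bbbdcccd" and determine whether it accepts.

S₀ = ε-closure({0}) = {0,1,2,3,4,6,7,8}
'b' @ 1: {1,2,3,4,6,7,8,9}  ✓accept
'b' @ 2: {1,2,3,4,6,7,8,9}  ✓accept
'b' @ 3: {1,2,3,4,6,7,8,9}  ✓accept
'd' @ 4: {}  — no active states
rest 'cccd' ignored (set empty)
final: {}; accept 1 not in set

Answer: REJECT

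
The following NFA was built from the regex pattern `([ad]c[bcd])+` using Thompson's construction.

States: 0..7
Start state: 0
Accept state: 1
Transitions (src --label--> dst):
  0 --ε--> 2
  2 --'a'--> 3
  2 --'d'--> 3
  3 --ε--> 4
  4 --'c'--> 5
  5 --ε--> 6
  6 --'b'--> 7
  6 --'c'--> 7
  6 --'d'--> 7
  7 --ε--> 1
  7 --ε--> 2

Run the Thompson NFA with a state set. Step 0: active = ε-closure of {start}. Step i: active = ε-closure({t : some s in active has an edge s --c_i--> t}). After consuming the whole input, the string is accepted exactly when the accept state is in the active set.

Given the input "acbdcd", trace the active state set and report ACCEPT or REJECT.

start: ε-closure({0}) = {0,2}
'a' @ 1: {3,4}
'c' @ 2: {5,6}
'b' @ 3: {1,2,7}  (accept∈set)
'd' @ 4: {3,4}
'c' @ 5: {5,6}
'd' @ 6: {1,2,7}  (accept∈set)
final: {1,2,7}; accept 1 in set

Answer: ACCEPT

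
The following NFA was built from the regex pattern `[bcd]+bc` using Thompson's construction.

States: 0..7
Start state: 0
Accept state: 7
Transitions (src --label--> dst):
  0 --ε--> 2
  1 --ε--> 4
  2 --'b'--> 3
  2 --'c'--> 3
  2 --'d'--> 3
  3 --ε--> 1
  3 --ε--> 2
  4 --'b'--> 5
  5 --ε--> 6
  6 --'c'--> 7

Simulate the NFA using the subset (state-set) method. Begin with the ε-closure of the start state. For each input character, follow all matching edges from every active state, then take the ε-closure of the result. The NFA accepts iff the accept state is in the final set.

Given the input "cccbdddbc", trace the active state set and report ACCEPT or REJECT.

S₀ = ε-closure({0}) = {0,2}
'c' @ 1: {1,2,3,4}
'c' @ 2: {1,2,3,4}
'c' @ 3: {1,2,3,4}
'b' @ 4: {1,2,3,4,5,6}
'd' @ 5: {1,2,3,4}
'd' @ 6: {1,2,3,4}
'd' @ 7: {1,2,3,4}
'b' @ 8: {1,2,3,4,5,6}
'c' @ 9: {1,2,3,4,7}  ✓accept
final: {1,2,3,4,7}; accept 7 in set

Answer: ACCEPT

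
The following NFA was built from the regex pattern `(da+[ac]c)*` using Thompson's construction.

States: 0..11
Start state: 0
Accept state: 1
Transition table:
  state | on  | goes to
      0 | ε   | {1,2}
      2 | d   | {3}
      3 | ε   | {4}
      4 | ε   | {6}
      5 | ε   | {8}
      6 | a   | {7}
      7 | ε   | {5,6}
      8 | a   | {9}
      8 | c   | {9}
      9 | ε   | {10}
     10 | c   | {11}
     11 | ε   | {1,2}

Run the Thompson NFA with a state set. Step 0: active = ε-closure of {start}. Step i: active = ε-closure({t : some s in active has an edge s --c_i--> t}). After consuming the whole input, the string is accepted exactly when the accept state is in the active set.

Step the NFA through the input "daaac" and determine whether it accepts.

Answer: ACCEPT

Steps:
initial (ε-close {0}): {0,1,2}
'd' @ 1: {3,4,6}
'a' @ 2: {5,6,7,8}
'a' @ 3: {5,6,7,8,9,10}
'a' @ 4: {5,6,7,8,9,10}
'c' @ 5: {1,2,9,10,11}  [accepting]
end set {1,2,9,10,11} — state 1 in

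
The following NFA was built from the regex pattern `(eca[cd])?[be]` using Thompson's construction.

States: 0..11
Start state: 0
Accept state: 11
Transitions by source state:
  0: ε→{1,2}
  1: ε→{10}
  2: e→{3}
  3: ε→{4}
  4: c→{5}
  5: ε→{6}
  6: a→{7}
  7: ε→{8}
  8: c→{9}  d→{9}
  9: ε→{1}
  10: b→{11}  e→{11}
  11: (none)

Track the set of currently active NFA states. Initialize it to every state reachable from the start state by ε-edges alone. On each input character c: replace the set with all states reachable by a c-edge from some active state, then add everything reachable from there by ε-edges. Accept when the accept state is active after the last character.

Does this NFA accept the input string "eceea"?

initial (ε-close {0}): {0,1,2,10}
'e' @ 1: {3,4,11}  (accept∈set)
'c' @ 2: {5,6}
'e' @ 3: {}  — dead — no transitions
rest 'ea' ignored (set empty)
after full input: {}  (accept=11 not in)

Answer: REJECT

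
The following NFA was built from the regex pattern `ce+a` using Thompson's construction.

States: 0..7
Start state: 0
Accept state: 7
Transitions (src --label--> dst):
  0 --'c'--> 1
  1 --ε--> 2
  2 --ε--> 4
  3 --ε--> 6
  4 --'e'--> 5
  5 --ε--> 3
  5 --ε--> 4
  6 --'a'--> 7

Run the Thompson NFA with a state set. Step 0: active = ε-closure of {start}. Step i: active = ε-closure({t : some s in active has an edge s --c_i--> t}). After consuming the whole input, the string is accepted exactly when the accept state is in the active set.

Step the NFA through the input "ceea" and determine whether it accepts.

S₀ = ε-closure({0}) = {0}
'c' @ 1: {1,2,4}
'e' @ 2: {3,4,5,6}
'e' @ 3: {3,4,5,6}
'a' @ 4: {7}  ✓accept
after full input: {7}  (accept=7 in)

Answer: ACCEPT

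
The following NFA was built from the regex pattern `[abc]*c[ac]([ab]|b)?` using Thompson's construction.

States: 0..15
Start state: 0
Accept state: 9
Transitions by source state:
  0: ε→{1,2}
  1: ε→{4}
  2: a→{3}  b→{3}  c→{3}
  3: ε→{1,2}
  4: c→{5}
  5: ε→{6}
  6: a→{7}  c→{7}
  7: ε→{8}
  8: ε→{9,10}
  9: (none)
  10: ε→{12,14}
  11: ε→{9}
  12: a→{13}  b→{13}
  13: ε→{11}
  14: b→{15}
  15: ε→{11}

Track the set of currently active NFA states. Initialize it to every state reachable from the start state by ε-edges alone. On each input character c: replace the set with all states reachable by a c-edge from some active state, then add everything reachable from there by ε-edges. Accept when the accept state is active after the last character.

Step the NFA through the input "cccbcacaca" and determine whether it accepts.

start: ε-closure({0}) = {0,1,2,4}
'c' @ 1: {1,2,3,4,5,6}
'c' @ 2: {1,2,3,4,5,6,7,8,9,10,12,14}  [accepting]
'c' @ 3: {1,2,3,4,5,6,7,8,9,10,12,14}  [accepting]
'b' @ 4: {1,2,3,4,9,11,13,15}  [accepting]
'c' @ 5: {1,2,3,4,5,6}
'a' @ 6: {1,2,3,4,7,8,9,10,12,14}  [accepting]
'c' @ 7: {1,2,3,4,5,6}
'a' @ 8: {1,2,3,4,7,8,9,10,12,14}  [accepting]
'c' @ 9: {1,2,3,4,5,6}
'a' @ 10: {1,2,3,4,7,8,9,10,12,14}  [accepting]
end set {1,2,3,4,7,8,9,10,12,14} — state 9 in

Answer: ACCEPT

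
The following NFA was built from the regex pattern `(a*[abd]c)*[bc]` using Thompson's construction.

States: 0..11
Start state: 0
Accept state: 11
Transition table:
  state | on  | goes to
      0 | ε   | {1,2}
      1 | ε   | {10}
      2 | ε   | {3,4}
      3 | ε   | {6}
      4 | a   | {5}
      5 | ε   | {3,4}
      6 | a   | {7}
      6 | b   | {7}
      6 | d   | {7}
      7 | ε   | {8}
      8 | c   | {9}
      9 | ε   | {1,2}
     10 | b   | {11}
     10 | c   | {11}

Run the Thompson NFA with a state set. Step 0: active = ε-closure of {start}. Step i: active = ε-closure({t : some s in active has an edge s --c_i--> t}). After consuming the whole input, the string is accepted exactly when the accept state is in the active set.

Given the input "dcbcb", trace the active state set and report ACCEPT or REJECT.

Answer: ACCEPT

Steps:
initial (ε-close {0}): {0,1,2,3,4,6,10}
'd' @ 1: {7,8}
'c' @ 2: {1,2,3,4,6,9,10}
'b' @ 3: {7,8,11}  ✓accept
'c' @ 4: {1,2,3,4,6,9,10}
'b' @ 5: {7,8,11}  ✓accept
end set {7,8,11} — state 11 in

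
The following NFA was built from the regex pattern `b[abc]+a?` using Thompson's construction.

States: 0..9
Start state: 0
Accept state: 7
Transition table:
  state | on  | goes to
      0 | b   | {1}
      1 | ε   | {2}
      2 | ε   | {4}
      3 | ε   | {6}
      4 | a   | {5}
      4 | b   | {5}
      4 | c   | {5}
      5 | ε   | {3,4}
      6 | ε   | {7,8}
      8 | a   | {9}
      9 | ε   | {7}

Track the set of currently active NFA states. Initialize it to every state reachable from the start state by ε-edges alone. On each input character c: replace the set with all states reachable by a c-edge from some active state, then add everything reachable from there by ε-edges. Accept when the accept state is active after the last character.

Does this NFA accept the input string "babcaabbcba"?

Answer: ACCEPT

Steps:
S₀ = ε-closure({0}) = {0}
'b' @ 1: {1,2,4}
'a' @ 2: {3,4,5,6,7,8}  ✓accept
'b' @ 3: {3,4,5,6,7,8}  ✓accept
'c' @ 4: {3,4,5,6,7,8}  ✓accept
'a' @ 5: {3,4,5,6,7,8,9}  ✓accept
'a' @ 6: {3,4,5,6,7,8,9}  ✓accept
'b' @ 7: {3,4,5,6,7,8}  ✓accept
'b' @ 8: {3,4,5,6,7,8}  ✓accept
'c' @ 9: {3,4,5,6,7,8}  ✓accept
'b' @ 10: {3,4,5,6,7,8}  ✓accept
'a' @ 11: {3,4,5,6,7,8,9}  ✓accept
final: {3,4,5,6,7,8,9}; accept 7 in set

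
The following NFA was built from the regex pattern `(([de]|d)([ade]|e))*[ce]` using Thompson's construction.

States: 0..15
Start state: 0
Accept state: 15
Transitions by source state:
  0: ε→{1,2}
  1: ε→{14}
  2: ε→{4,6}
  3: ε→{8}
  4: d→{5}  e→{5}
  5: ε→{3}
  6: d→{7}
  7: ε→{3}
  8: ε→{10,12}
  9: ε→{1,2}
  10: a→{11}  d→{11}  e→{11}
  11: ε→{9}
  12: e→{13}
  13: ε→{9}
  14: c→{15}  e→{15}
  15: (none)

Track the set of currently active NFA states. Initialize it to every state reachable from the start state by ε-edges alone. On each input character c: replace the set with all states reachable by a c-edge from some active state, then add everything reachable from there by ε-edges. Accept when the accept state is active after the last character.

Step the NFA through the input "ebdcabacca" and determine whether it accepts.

initial (ε-close {0}): {0,1,2,4,6,14}
'e' @ 1: {3,5,8,10,12,15}  [accepting]
'b' @ 2: {}  — no active states
rest 'dcabacca' ignored (set empty)
end set {} — state 15 not in

Answer: REJECT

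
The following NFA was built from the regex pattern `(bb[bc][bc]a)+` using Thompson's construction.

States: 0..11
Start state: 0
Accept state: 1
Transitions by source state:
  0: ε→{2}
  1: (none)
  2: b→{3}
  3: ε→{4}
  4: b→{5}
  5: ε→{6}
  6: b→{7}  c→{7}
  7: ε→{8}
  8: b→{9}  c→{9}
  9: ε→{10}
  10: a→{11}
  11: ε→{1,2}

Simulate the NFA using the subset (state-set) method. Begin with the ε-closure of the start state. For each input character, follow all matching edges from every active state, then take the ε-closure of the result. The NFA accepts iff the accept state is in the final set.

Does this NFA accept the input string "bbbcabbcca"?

start: ε-closure({0}) = {0,2}
'b' @ 1: {3,4}
'b' @ 2: {5,6}
'b' @ 3: {7,8}
'c' @ 4: {9,10}
'a' @ 5: {1,2,11}  ✓accept
'b' @ 6: {3,4}
'b' @ 7: {5,6}
'c' @ 8: {7,8}
'c' @ 9: {9,10}
'a' @ 10: {1,2,11}  ✓accept
after full input: {1,2,11}  (accept=1 in)

Answer: ACCEPT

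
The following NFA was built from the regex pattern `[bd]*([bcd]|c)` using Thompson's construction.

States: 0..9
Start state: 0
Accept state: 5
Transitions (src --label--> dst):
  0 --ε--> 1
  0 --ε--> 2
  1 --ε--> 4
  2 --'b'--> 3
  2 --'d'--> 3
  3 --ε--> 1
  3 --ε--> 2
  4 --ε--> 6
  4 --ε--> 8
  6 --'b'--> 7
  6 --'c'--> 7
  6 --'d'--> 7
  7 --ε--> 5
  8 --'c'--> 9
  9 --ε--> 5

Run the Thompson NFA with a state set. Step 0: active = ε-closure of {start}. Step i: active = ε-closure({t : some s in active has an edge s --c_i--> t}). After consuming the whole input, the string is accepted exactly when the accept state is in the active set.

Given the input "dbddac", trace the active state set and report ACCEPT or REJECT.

Answer: REJECT

Steps:
S₀ = ε-closure({0}) = {0,1,2,4,6,8}
'd' @ 1: {1,2,3,4,5,6,7,8}  (accept∈set)
'b' @ 2: {1,2,3,4,5,6,7,8}  (accept∈set)
'd' @ 3: {1,2,3,4,5,6,7,8}  (accept∈set)
'd' @ 4: {1,2,3,4,5,6,7,8}  (accept∈set)
'a' @ 5: {}  — state set empty
rest 'c' ignored (set empty)
after full input: {}  (accept=5 not in)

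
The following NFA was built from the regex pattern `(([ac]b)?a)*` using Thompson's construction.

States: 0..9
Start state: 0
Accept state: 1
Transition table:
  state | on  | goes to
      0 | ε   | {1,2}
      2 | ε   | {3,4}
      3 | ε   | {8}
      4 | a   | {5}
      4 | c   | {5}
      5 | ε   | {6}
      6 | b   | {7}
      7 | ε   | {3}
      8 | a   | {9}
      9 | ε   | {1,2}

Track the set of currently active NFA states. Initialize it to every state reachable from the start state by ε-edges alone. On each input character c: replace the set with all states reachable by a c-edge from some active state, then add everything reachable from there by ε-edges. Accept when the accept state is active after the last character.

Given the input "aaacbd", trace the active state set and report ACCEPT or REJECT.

Answer: REJECT

Steps:
start: ε-closure({0}) = {0,1,2,3,4,8}
'a' @ 1: {1,2,3,4,5,6,8,9}  ✓accept
'a' @ 2: {1,2,3,4,5,6,8,9}  ✓accept
'a' @ 3: {1,2,3,4,5,6,8,9}  ✓accept
'c' @ 4: {5,6}
'b' @ 5: {3,7,8}
'd' @ 6: {}  — no active states
after full input: {}  (accept=1 not in)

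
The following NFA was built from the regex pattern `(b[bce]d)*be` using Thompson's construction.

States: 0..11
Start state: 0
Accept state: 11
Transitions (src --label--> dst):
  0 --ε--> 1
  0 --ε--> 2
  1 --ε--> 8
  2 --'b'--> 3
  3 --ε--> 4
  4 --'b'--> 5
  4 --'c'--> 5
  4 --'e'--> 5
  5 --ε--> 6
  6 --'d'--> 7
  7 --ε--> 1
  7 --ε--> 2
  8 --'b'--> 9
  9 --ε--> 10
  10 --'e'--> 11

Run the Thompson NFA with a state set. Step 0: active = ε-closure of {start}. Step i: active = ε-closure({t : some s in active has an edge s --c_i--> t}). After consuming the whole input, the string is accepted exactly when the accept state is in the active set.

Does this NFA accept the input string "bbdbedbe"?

initial (ε-close {0}): {0,1,2,8}
'b' @ 1: {3,4,9,10}
'b' @ 2: {5,6}
'd' @ 3: {1,2,7,8}
'b' @ 4: {3,4,9,10}
'e' @ 5: {5,6,11}  [accepting]
'd' @ 6: {1,2,7,8}
'b' @ 7: {3,4,9,10}
'e' @ 8: {5,6,11}  [accepting]
final: {5,6,11}; accept 11 in set

Answer: ACCEPT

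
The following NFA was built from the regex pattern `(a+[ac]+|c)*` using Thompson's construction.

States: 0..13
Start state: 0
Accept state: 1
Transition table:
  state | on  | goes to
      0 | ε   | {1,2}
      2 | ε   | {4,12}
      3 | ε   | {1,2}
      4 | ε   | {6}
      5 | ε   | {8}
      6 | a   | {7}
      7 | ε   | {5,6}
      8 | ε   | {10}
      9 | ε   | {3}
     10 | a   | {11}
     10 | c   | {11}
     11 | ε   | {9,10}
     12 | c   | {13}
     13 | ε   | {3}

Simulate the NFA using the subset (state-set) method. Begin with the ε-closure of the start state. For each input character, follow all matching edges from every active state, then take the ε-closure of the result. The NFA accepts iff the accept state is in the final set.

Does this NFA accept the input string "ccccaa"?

S₀ = ε-closure({0}) = {0,1,2,4,6,12}
'c' @ 1: {1,2,3,4,6,12,13}  (accept∈set)
'c' @ 2: {1,2,3,4,6,12,13}  (accept∈set)
'c' @ 3: {1,2,3,4,6,12,13}  (accept∈set)
'c' @ 4: {1,2,3,4,6,12,13}  (accept∈set)
'a' @ 5: {5,6,7,8,10}
'a' @ 6: {1,2,3,4,5,6,7,8,9,10,11,12}  (accept∈set)
end set {1,2,3,4,5,6,7,8,9,10,11,12} — state 1 in

Answer: ACCEPT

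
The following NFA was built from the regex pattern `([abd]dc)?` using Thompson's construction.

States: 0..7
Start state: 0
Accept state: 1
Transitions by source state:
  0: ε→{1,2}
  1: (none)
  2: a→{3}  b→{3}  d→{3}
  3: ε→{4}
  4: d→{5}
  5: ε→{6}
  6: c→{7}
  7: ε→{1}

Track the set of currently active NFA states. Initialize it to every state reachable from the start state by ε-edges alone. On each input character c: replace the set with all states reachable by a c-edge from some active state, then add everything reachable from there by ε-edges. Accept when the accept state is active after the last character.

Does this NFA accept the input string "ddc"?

Answer: ACCEPT

Steps:
S₀ = ε-closure({0}) = {0,1,2}
'd' @ 1: {3,4}
'd' @ 2: {5,6}
'c' @ 3: {1,7}  ✓accept
after full input: {1,7}  (accept=1 in)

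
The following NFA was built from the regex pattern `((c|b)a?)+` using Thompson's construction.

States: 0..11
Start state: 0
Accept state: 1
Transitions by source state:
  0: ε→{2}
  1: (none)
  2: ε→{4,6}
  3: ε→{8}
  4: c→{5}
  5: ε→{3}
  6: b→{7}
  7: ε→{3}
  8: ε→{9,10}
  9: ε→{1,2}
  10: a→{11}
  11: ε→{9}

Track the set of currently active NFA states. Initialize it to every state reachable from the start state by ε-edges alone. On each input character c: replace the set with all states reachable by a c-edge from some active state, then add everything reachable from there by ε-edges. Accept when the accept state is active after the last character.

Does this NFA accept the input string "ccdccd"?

start: ε-closure({0}) = {0,2,4,6}
'c' @ 1: {1,2,3,4,5,6,8,9,10}  [accepting]
'c' @ 2: {1,2,3,4,5,6,8,9,10}  [accepting]
'd' @ 3: {}  — state set empty
rest 'ccd' ignored (set empty)
final: {}; accept 1 not in set

Answer: REJECT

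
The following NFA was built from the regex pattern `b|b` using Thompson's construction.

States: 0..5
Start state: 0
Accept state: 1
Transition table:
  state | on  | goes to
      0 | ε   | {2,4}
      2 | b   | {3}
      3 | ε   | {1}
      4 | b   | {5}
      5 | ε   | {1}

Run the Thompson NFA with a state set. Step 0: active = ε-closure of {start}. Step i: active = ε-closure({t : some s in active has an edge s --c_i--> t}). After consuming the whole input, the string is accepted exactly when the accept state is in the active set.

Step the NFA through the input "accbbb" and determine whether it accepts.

Answer: REJECT

Trace:
initial (ε-close {0}): {0,2,4}
'a' @ 1: {}  — dead — no transitions
rest 'ccbbb' ignored (set empty)
after full input: {}  (accept=1 not in)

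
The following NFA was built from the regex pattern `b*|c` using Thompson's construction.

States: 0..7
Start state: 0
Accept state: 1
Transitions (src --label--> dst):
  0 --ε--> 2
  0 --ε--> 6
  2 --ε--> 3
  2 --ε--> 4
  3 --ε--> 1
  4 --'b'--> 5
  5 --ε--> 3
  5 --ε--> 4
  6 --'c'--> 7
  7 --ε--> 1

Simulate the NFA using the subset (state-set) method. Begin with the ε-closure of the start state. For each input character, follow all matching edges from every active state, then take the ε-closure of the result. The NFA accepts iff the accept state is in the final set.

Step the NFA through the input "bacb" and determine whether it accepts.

Answer: REJECT

Steps:
start: ε-closure({0}) = {0,1,2,3,4,6}
'b' @ 1: {1,3,4,5}  ✓accept
'a' @ 2: {}  — no active states
rest 'cb' ignored (set empty)
after full input: {}  (accept=1 not in)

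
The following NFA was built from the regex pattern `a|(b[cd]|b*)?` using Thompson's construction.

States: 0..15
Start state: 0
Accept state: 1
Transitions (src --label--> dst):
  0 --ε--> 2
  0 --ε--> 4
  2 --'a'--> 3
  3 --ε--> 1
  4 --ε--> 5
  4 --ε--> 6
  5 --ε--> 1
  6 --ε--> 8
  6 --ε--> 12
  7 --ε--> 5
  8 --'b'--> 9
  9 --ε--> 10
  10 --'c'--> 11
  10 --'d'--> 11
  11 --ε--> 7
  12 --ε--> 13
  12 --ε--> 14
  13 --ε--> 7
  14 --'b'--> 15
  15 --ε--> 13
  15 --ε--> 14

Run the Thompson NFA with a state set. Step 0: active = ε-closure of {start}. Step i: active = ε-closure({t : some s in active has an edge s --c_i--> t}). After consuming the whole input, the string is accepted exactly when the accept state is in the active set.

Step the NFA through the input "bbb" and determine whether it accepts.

S₀ = ε-closure({0}) = {0,1,2,4,5,6,7,8,12,13,14}
'b' @ 1: {1,5,7,9,10,13,14,15}  [accepting]
'b' @ 2: {1,5,7,13,14,15}  [accepting]
'b' @ 3: {1,5,7,13,14,15}  [accepting]
end set {1,5,7,13,14,15} — state 1 in

Answer: ACCEPT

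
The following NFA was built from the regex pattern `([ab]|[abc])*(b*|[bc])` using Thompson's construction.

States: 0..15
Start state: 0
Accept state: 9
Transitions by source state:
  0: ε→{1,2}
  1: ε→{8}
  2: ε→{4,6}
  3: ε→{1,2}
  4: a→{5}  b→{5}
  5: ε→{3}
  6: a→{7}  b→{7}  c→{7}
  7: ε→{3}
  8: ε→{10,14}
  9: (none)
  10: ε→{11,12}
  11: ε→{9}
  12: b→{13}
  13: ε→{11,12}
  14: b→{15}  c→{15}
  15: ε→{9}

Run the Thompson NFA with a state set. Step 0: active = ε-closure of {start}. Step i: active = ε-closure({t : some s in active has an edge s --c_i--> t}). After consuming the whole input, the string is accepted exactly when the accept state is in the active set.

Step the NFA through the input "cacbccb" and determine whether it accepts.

Answer: ACCEPT

Trace:
initial (ε-close {0}): {0,1,2,4,6,8,9,10,11,12,14}
'c' @ 1: {1,2,3,4,6,7,8,9,10,11,12,14,15}  [accepting]
'a' @ 2: {1,2,3,4,5,6,7,8,9,10,11,12,14}  [accepting]
'c' @ 3: {1,2,3,4,6,7,8,9,10,11,12,14,15}  [accepting]
'b' @ 4: {1,2,3,4,5,6,7,8,9,10,11,12,13,14,15}  [accepting]
'c' @ 5: {1,2,3,4,6,7,8,9,10,11,12,14,15}  [accepting]
'c' @ 6: {1,2,3,4,6,7,8,9,10,11,12,14,15}  [accepting]
'b' @ 7: {1,2,3,4,5,6,7,8,9,10,11,12,13,14,15}  [accepting]
final: {1,2,3,4,5,6,7,8,9,10,11,12,13,14,15}; accept 9 in set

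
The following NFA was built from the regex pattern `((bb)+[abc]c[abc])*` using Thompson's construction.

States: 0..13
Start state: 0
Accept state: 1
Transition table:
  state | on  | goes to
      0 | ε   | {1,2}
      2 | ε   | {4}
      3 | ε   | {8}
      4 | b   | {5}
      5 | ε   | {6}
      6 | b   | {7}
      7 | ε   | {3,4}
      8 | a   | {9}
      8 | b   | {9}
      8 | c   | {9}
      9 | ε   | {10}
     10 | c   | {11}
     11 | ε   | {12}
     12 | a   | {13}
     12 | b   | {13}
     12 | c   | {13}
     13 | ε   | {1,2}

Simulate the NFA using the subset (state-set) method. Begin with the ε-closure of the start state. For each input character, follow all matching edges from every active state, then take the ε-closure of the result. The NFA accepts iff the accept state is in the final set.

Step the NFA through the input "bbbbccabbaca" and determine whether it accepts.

start: ε-closure({0}) = {0,1,2,4}
'b' @ 1: {5,6}
'b' @ 2: {3,4,7,8}
'b' @ 3: {5,6,9,10}
'b' @ 4: {3,4,7,8}
'c' @ 5: {9,10}
'c' @ 6: {11,12}
'a' @ 7: {1,2,4,13}  (accept∈set)
'b' @ 8: {5,6}
'b' @ 9: {3,4,7,8}
'a' @ 10: {9,10}
'c' @ 11: {11,12}
'a' @ 12: {1,2,4,13}  (accept∈set)
end set {1,2,4,13} — state 1 in

Answer: ACCEPT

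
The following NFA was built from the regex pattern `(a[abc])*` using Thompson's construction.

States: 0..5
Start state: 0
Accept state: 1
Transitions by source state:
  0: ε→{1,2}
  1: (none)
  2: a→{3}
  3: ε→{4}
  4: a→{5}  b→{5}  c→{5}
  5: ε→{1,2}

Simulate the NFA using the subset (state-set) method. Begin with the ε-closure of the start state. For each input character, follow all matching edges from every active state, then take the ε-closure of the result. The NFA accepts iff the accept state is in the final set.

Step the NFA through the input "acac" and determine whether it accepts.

start: ε-closure({0}) = {0,1,2}
'a' @ 1: {3,4}
'c' @ 2: {1,2,5}  [accepting]
'a' @ 3: {3,4}
'c' @ 4: {1,2,5}  [accepting]
after full input: {1,2,5}  (accept=1 in)

Answer: ACCEPT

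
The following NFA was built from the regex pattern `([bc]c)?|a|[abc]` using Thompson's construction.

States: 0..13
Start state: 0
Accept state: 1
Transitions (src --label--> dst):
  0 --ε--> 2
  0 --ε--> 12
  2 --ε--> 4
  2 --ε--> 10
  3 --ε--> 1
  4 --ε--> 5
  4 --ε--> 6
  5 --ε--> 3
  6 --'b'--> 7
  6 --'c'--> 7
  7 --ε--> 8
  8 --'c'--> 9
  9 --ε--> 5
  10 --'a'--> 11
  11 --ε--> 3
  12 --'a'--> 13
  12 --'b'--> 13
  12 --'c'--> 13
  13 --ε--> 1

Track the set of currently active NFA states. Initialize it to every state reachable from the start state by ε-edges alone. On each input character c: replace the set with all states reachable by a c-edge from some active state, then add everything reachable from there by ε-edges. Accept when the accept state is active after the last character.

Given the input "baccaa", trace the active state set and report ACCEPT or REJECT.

initial (ε-close {0}): {0,1,2,3,4,5,6,10,12}
'b' @ 1: {1,7,8,13}  [accepting]
'a' @ 2: {}  — dead — no transitions
rest 'ccaa' ignored (set empty)
final: {}; accept 1 not in set

Answer: REJECT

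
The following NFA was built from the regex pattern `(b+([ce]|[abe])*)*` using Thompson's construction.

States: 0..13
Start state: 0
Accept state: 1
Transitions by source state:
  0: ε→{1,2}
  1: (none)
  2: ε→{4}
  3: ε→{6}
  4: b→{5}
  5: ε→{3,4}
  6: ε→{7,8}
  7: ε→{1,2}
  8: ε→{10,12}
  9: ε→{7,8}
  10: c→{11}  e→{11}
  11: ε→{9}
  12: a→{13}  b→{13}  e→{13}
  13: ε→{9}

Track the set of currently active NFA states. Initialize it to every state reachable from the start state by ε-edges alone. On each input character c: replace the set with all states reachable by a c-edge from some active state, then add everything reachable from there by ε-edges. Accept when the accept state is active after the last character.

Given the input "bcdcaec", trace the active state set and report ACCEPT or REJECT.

initial (ε-close {0}): {0,1,2,4}
'b' @ 1: {1,2,3,4,5,6,7,8,10,12}  ✓accept
'c' @ 2: {1,2,4,7,8,9,10,11,12}  ✓accept
'd' @ 3: {}  — dead — no transitions
rest 'caec' ignored (set empty)
end set {} — state 1 not in

Answer: REJECT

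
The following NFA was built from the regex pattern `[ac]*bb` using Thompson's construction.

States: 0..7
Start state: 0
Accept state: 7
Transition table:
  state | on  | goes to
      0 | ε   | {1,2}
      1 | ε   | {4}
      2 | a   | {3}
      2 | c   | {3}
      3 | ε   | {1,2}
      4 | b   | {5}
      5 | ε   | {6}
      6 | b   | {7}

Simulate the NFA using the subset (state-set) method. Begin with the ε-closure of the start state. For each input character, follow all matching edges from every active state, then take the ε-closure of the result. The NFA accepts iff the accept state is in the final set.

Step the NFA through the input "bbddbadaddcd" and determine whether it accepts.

Answer: REJECT

Steps:
S₀ = ε-closure({0}) = {0,1,2,4}
'b' @ 1: {5,6}
'b' @ 2: {7}  ✓accept
'd' @ 3: {}  — dead — no transitions
rest 'dbadaddcd' ignored (set empty)
final: {}; accept 7 not in set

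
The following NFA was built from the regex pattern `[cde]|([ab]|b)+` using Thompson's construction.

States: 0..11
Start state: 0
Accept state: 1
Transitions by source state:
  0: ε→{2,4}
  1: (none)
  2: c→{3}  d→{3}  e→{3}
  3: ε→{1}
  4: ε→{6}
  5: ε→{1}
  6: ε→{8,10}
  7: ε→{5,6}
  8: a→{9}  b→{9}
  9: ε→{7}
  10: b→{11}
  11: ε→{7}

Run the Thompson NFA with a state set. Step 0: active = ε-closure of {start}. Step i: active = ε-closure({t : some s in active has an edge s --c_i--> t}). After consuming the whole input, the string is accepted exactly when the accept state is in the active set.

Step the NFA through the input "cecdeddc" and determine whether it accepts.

initial (ε-close {0}): {0,2,4,6,8,10}
'c' @ 1: {1,3}  ✓accept
'e' @ 2: {}  — no active states
rest 'cdeddc' ignored (set empty)
end set {} — state 1 not in

Answer: REJECT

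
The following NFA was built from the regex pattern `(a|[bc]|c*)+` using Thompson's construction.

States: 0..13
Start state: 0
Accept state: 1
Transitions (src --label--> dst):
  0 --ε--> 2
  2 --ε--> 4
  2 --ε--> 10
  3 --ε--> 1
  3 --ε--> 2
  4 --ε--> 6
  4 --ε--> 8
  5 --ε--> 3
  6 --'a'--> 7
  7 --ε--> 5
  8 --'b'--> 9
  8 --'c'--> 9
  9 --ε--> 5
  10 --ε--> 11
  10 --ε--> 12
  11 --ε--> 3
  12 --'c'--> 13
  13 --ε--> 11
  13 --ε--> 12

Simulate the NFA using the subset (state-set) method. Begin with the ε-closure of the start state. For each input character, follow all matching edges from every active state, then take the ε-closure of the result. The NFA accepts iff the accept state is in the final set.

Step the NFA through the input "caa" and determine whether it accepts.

start: ε-closure({0}) = {0,1,2,3,4,6,8,10,11,12}
'c' @ 1: {1,2,3,4,5,6,8,9,10,11,12,13}  ✓accept
'a' @ 2: {1,2,3,4,5,6,7,8,10,11,12}  ✓accept
'a' @ 3: {1,2,3,4,5,6,7,8,10,11,12}  ✓accept
final: {1,2,3,4,5,6,7,8,10,11,12}; accept 1 in set

Answer: ACCEPT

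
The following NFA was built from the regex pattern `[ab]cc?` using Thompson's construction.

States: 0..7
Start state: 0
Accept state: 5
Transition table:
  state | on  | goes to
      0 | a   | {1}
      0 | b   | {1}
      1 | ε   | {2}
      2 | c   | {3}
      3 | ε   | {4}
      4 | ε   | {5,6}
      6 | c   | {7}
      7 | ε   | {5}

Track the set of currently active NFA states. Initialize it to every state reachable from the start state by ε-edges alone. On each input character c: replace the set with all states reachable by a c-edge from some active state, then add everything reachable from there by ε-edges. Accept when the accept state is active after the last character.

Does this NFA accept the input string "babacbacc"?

S₀ = ε-closure({0}) = {0}
'b' @ 1: {1,2}
'a' @ 2: {}  — state set empty
rest 'bacbacc' ignored (set empty)
after full input: {}  (accept=5 not in)

Answer: REJECT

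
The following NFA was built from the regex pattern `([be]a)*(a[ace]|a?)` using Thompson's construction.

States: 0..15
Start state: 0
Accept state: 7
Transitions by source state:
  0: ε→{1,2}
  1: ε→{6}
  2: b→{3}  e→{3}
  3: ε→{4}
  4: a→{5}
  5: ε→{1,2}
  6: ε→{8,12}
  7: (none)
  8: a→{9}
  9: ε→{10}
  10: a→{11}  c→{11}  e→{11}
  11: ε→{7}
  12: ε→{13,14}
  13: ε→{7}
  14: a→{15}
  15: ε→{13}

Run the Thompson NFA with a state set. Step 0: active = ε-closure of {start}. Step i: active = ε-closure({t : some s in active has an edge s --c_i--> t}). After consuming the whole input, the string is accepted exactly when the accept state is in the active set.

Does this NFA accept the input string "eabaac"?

start: ε-closure({0}) = {0,1,2,6,7,8,12,13,14}
'e' @ 1: {3,4}
'a' @ 2: {1,2,5,6,7,8,12,13,14}  (accept∈set)
'b' @ 3: {3,4}
'a' @ 4: {1,2,5,6,7,8,12,13,14}  (accept∈set)
'a' @ 5: {7,9,10,13,15}  (accept∈set)
'c' @ 6: {7,11}  (accept∈set)
after full input: {7,11}  (accept=7 in)

Answer: ACCEPT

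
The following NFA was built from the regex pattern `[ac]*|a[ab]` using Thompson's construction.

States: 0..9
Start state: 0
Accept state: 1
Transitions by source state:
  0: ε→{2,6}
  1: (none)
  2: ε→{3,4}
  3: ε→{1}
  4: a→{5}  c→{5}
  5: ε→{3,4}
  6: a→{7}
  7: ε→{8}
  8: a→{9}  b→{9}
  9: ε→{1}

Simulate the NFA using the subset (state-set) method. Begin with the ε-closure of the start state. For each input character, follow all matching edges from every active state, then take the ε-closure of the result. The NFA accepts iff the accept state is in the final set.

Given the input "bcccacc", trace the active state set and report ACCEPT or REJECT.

S₀ = ε-closure({0}) = {0,1,2,3,4,6}
'b' @ 1: {}  — dead — no transitions
rest 'cccacc' ignored (set empty)
final: {}; accept 1 not in set

Answer: REJECT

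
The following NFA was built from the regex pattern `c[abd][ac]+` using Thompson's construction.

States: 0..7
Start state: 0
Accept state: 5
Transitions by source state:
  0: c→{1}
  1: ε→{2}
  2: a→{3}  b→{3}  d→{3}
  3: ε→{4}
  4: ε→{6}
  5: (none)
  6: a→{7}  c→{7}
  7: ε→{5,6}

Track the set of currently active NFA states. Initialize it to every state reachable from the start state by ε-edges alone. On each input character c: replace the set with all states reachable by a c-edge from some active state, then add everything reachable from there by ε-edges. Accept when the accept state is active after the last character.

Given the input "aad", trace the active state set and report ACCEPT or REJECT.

start: ε-closure({0}) = {0}
'a' @ 1: {}  — no active states
rest 'ad' ignored (set empty)
final: {}; accept 5 not in set

Answer: REJECT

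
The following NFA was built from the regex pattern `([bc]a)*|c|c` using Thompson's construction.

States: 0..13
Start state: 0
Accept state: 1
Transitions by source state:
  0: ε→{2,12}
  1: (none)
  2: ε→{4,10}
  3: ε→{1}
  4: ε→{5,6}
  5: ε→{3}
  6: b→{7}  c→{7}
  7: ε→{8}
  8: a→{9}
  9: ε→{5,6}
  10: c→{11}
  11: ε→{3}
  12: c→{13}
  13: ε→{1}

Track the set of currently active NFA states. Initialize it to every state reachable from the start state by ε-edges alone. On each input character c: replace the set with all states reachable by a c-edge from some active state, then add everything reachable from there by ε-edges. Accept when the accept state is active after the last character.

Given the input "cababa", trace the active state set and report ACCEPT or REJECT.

Answer: ACCEPT

Trace:
S₀ = ε-closure({0}) = {0,1,2,3,4,5,6,10,12}
'c' @ 1: {1,3,7,8,11,13}  ✓accept
'a' @ 2: {1,3,5,6,9}  ✓accept
'b' @ 3: {7,8}
'a' @ 4: {1,3,5,6,9}  ✓accept
'b' @ 5: {7,8}
'a' @ 6: {1,3,5,6,9}  ✓accept
after full input: {1,3,5,6,9}  (accept=1 in)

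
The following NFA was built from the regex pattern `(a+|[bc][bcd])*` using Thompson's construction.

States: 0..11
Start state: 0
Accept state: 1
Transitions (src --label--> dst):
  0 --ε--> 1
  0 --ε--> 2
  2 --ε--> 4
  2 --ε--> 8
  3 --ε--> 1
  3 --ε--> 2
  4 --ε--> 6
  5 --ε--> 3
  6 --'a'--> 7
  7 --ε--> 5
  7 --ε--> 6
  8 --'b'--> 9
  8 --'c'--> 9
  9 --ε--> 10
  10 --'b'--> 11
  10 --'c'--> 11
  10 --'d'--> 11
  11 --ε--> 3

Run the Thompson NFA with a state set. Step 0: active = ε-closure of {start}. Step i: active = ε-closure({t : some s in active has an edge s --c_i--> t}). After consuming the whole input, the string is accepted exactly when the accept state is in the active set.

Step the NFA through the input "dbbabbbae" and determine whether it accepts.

start: ε-closure({0}) = {0,1,2,4,6,8}
'd' @ 1: {}  — state set empty
rest 'bbabbbae' ignored (set empty)
after full input: {}  (accept=1 not in)

Answer: REJECT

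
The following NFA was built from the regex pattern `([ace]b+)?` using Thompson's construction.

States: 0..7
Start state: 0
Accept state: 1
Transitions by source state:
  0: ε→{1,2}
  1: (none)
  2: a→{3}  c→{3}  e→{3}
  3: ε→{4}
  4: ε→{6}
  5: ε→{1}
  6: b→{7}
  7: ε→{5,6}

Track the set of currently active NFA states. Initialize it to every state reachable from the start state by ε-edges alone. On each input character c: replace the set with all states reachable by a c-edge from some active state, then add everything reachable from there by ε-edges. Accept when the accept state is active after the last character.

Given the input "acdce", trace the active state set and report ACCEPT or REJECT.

initial (ε-close {0}): {0,1,2}
'a' @ 1: {3,4,6}
'c' @ 2: {}  — state set empty
rest 'dce' ignored (set empty)
final: {}; accept 1 not in set

Answer: REJECT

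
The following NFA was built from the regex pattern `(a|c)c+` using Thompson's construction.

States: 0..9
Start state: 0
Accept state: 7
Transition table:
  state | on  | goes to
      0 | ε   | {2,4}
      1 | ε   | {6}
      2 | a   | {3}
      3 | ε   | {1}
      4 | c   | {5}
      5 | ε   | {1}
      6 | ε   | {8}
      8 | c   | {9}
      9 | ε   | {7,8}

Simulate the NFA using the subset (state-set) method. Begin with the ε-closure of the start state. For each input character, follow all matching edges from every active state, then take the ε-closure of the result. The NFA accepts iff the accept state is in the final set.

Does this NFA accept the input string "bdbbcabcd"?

Answer: REJECT

Derivation:
S₀ = ε-closure({0}) = {0,2,4}
'b' @ 1: {}  — state set empty
rest 'dbbcabcd' ignored (set empty)
final: {}; accept 7 not in set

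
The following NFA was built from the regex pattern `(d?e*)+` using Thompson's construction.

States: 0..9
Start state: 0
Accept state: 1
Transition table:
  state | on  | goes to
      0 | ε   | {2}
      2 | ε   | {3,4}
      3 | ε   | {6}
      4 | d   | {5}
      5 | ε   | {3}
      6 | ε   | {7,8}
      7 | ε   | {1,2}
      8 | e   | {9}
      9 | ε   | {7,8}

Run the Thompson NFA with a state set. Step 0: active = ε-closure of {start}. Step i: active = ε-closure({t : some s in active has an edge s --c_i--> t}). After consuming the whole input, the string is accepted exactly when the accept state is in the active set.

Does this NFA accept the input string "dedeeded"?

Answer: ACCEPT

Steps:
initial (ε-close {0}): {0,1,2,3,4,6,7,8}
'd' @ 1: {1,2,3,4,5,6,7,8}  ✓accept
'e' @ 2: {1,2,3,4,6,7,8,9}  ✓accept
'd' @ 3: {1,2,3,4,5,6,7,8}  ✓accept
'e' @ 4: {1,2,3,4,6,7,8,9}  ✓accept
'e' @ 5: {1,2,3,4,6,7,8,9}  ✓accept
'd' @ 6: {1,2,3,4,5,6,7,8}  ✓accept
'e' @ 7: {1,2,3,4,6,7,8,9}  ✓accept
'd' @ 8: {1,2,3,4,5,6,7,8}  ✓accept
final: {1,2,3,4,5,6,7,8}; accept 1 in set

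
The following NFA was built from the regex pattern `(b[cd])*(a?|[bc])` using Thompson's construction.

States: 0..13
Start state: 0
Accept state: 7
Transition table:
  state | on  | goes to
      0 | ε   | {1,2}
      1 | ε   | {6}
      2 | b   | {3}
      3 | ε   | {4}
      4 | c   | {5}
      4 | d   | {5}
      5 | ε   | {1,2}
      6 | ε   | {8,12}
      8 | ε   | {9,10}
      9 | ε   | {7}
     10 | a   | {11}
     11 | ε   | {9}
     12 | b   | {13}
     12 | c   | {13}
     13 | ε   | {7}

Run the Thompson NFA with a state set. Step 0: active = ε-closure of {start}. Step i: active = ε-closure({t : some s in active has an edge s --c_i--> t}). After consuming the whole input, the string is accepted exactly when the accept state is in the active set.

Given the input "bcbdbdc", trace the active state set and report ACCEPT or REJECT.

Answer: ACCEPT

Trace:
initial (ε-close {0}): {0,1,2,6,7,8,9,10,12}
'b' @ 1: {3,4,7,13}  [accepting]
'c' @ 2: {1,2,5,6,7,8,9,10,12}  [accepting]
'b' @ 3: {3,4,7,13}  [accepting]
'd' @ 4: {1,2,5,6,7,8,9,10,12}  [accepting]
'b' @ 5: {3,4,7,13}  [accepting]
'd' @ 6: {1,2,5,6,7,8,9,10,12}  [accepting]
'c' @ 7: {7,13}  [accepting]
after full input: {7,13}  (accept=7 in)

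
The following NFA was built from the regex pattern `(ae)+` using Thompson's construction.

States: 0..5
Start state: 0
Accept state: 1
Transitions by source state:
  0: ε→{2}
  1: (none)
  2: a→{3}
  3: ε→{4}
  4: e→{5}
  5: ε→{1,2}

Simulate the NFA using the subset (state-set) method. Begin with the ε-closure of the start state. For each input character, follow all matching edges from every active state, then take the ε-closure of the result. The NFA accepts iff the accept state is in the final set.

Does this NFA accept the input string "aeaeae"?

initial (ε-close {0}): {0,2}
'a' @ 1: {3,4}
'e' @ 2: {1,2,5}  ✓accept
'a' @ 3: {3,4}
'e' @ 4: {1,2,5}  ✓accept
'a' @ 5: {3,4}
'e' @ 6: {1,2,5}  ✓accept
after full input: {1,2,5}  (accept=1 in)

Answer: ACCEPT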